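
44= 44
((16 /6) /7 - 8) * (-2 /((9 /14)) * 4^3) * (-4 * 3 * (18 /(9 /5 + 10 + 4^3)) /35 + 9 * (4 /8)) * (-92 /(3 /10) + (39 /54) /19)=-399621171200 /194427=-2055378.99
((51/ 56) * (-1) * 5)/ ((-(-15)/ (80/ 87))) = -170/ 609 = -0.28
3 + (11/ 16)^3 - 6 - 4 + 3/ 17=-452509/ 69632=-6.50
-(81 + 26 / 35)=-2861 / 35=-81.74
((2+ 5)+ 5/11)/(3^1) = 82/33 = 2.48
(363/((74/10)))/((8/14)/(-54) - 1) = -343035/7067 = -48.54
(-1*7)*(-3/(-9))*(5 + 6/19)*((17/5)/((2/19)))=-12019/30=-400.63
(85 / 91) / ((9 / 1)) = 85 / 819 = 0.10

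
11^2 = 121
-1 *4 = -4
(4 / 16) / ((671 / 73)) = 73 / 2684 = 0.03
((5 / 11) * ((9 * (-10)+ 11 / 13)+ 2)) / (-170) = 103 / 442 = 0.23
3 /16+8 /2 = 67 /16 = 4.19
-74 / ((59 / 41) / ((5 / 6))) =-7585 / 177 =-42.85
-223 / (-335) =223 / 335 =0.67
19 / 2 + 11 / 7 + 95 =1485 / 14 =106.07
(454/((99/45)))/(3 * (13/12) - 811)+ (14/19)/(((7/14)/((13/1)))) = 12764404/675279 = 18.90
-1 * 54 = -54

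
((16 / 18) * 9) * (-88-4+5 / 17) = -12472 / 17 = -733.65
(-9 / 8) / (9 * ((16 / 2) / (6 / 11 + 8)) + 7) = -0.07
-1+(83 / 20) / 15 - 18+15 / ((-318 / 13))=-307451 / 15900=-19.34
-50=-50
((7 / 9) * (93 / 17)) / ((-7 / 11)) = -341 / 51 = -6.69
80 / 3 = 26.67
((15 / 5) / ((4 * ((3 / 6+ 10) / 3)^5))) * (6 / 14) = 0.00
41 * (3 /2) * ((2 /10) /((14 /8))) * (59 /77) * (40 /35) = 116112 /18865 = 6.15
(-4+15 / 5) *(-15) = 15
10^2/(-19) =-100/19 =-5.26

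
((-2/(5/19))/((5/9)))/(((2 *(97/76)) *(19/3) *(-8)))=513/4850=0.11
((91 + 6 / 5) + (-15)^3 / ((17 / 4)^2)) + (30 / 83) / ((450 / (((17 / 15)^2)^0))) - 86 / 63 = -145096780 / 1511181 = -96.02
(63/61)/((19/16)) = 1008/1159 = 0.87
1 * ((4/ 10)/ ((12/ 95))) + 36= 235/ 6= 39.17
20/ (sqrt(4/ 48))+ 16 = 16+ 40*sqrt(3) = 85.28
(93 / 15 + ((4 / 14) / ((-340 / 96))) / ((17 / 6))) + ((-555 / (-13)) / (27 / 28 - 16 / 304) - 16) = 94389733 / 2551003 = 37.00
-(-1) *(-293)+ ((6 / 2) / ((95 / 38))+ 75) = -216.80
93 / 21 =31 / 7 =4.43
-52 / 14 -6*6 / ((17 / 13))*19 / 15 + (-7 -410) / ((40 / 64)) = -419942 / 595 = -705.78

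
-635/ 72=-8.82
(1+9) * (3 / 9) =10 / 3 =3.33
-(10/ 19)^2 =-100/ 361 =-0.28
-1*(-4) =4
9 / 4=2.25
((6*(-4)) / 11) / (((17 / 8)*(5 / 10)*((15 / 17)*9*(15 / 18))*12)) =-64 / 2475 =-0.03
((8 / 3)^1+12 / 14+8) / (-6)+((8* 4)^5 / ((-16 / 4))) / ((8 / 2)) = -2097153.92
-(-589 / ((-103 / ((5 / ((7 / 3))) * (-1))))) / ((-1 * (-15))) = 589 / 721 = 0.82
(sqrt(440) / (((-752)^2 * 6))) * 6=sqrt(110) / 282752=0.00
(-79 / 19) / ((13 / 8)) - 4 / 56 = -9095 / 3458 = -2.63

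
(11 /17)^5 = 161051 /1419857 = 0.11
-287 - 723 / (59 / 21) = -32116 / 59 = -544.34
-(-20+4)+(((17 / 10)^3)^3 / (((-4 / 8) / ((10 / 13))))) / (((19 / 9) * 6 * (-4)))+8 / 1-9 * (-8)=9840563629491 / 98800000000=99.60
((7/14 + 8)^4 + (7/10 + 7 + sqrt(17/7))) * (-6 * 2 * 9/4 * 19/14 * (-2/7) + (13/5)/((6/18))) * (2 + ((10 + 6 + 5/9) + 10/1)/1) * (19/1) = 7285436 * sqrt(119)/5145 + 253910194113/4900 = 51833853.94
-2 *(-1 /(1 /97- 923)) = -97 /44765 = -0.00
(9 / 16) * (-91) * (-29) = 23751 / 16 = 1484.44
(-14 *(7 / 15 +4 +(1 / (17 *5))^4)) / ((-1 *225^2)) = 9792837292 / 7927969921875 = 0.00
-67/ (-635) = 67/ 635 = 0.11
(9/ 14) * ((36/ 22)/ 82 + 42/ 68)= 87993/ 214676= 0.41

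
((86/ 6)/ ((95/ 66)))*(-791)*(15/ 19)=-2244858/ 361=-6218.44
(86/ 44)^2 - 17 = -6379/ 484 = -13.18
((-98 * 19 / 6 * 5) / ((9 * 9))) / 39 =-4655 / 9477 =-0.49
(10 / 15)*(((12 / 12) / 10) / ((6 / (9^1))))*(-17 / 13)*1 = -17 / 130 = -0.13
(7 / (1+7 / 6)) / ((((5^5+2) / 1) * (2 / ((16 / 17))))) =336 / 691067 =0.00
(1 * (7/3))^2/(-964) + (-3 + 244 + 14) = 2212331/8676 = 254.99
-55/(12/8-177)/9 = 110/3159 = 0.03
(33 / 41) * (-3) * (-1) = 99 / 41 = 2.41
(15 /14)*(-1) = -15 /14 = -1.07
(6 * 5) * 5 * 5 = 750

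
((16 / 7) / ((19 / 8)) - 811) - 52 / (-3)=-316289 / 399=-792.70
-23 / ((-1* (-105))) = -23 / 105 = -0.22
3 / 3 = 1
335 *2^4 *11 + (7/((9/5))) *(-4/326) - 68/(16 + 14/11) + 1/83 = 681961762001/11567295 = 58956.03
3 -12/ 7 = 9/ 7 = 1.29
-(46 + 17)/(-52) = 63/52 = 1.21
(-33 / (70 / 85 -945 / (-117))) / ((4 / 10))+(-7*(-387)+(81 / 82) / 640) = 278688403167 / 103228160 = 2699.73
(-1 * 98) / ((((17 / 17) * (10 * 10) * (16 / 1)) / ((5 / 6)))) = -49 / 960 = -0.05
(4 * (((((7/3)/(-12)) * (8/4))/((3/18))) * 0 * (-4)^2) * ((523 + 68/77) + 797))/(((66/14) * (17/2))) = 0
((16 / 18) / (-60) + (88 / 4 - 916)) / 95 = -120692 / 12825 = -9.41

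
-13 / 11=-1.18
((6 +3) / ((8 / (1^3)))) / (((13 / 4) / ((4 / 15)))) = 6 / 65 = 0.09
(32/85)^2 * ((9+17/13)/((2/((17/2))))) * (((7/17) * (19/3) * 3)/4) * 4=4562432/93925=48.58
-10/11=-0.91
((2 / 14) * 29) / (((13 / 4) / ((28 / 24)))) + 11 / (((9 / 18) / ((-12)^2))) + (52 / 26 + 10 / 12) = 247441 / 78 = 3172.32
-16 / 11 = -1.45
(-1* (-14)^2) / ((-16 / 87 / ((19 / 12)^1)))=26999 / 16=1687.44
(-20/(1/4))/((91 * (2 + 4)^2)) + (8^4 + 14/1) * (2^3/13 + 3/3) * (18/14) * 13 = 90884410/819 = 110969.98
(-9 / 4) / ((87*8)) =-0.00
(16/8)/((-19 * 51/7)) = -14/969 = -0.01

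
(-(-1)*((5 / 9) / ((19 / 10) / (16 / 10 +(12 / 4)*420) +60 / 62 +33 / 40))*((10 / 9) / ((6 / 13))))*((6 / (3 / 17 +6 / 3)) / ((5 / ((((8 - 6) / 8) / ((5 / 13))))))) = 36961145 / 138359502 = 0.27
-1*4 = -4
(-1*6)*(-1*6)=36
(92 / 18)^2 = 2116 / 81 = 26.12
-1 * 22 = -22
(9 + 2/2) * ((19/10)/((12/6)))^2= 361/40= 9.02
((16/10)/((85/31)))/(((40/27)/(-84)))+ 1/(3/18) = -57558/2125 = -27.09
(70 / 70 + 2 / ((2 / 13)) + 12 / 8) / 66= 31 / 132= 0.23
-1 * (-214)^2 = -45796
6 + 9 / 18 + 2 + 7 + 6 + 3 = 49 / 2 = 24.50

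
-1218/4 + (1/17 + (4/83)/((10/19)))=-4294373/14110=-304.35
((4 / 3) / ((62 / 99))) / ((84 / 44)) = 242 / 217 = 1.12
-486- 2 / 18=-4375 / 9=-486.11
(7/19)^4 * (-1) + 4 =518883/130321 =3.98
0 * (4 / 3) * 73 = 0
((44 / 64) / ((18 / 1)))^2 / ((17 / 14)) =847 / 705024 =0.00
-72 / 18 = -4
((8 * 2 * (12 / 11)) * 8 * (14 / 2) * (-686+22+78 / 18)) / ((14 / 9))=-4559616 / 11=-414510.55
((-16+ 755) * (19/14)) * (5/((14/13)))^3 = 3856009625/38416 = 100375.09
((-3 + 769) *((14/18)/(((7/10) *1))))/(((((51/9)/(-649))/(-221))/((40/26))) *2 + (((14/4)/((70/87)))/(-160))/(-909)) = 1606737088000/153423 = 10472595.95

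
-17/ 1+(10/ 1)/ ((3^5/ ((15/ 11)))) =-15097/ 891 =-16.94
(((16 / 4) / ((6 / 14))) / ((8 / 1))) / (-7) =-1 / 6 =-0.17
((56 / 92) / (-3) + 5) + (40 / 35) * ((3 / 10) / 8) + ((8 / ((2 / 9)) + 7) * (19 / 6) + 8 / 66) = 1249687 / 8855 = 141.13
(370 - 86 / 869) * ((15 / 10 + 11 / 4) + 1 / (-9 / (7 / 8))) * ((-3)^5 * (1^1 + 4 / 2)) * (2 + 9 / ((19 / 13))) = -301670774145 / 33022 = -9135448.31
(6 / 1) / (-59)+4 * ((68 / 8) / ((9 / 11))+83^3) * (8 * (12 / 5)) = 38863924838 / 885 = 43914039.36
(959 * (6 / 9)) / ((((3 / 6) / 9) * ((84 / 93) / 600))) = 7644600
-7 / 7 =-1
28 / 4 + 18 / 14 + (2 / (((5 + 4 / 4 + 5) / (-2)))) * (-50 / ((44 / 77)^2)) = 9851 / 154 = 63.97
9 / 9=1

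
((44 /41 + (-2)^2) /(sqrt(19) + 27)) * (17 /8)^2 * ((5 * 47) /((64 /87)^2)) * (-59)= -2129086636443 /95387648 + 78855060609 * sqrt(19) /95387648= -18716.95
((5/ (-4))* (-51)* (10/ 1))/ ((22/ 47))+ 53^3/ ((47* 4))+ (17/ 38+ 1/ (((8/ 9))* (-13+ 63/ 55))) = 110373385999/ 51236768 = 2154.18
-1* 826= -826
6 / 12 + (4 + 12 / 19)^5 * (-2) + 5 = -21082039583 / 4952198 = -4257.11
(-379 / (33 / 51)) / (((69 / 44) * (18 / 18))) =-25772 / 69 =-373.51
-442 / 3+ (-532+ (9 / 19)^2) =-735475 / 1083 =-679.11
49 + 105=154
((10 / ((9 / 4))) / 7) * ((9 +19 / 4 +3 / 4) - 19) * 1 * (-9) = 180 / 7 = 25.71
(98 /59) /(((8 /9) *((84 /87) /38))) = 34713 /472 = 73.54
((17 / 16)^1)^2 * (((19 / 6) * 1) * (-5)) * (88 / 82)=-302005 / 15744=-19.18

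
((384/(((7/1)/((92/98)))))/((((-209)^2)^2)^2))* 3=52992/1248718106119568972503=0.00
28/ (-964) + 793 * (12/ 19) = 2293223/ 4579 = 500.81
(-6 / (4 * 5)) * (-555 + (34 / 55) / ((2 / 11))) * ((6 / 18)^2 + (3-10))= -85498 / 75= -1139.97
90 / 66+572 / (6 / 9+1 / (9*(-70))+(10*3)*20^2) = 117370245 / 83164609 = 1.41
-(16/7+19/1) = -149/7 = -21.29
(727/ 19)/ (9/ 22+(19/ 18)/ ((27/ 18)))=431838/ 12559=34.38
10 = 10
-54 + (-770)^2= 592846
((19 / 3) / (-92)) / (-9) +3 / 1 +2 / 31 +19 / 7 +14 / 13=48094159 / 7007364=6.86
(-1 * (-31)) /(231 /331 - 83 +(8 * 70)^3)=10261 /58128868758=0.00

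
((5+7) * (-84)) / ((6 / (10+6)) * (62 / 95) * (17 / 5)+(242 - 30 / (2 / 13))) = -273600 / 12983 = -21.07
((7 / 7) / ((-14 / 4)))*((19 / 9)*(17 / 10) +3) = -593 / 315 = -1.88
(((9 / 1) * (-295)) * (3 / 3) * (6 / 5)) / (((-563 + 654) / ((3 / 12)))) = -8.75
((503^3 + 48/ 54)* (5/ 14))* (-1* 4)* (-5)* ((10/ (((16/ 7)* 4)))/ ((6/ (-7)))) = -1002200282125/ 864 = -1159954030.24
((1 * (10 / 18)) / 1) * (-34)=-170 / 9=-18.89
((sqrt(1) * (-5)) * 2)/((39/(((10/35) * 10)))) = -200/273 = -0.73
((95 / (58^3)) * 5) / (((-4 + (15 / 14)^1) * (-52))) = 3325 / 207989392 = 0.00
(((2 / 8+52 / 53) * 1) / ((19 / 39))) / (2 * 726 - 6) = 3393 / 1941496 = 0.00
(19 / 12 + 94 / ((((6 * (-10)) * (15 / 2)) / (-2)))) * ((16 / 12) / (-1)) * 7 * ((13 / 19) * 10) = -327782 / 2565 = -127.79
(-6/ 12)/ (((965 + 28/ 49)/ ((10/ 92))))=-35/ 621828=-0.00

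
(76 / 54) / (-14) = -19 / 189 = -0.10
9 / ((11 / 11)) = 9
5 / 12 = 0.42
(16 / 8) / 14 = 1 / 7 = 0.14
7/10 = 0.70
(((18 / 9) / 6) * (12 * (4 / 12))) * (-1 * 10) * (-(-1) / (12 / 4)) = -40 / 9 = -4.44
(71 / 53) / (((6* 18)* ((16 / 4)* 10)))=71 / 228960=0.00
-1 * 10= -10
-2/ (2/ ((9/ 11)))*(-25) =225/ 11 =20.45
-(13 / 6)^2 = -4.69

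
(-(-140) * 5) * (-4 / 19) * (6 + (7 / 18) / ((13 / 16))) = -2122400 / 2223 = -954.75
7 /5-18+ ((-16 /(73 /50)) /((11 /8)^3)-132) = -74240109 /485815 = -152.82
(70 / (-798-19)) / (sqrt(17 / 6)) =-70 * sqrt(102) / 13889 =-0.05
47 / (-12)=-47 / 12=-3.92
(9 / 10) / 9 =0.10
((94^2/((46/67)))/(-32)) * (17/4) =-1709.27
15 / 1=15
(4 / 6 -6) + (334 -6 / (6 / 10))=956 / 3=318.67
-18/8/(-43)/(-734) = -9/126248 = -0.00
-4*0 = 0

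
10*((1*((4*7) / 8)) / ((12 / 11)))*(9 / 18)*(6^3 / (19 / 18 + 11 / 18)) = 2079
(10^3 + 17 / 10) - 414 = 5877 / 10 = 587.70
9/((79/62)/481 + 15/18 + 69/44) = 17714268/4732001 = 3.74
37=37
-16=-16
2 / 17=0.12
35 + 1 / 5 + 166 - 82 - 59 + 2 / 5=303 / 5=60.60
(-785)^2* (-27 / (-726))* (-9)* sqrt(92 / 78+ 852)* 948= -5711333313.69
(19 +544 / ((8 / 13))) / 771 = 301 / 257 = 1.17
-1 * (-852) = 852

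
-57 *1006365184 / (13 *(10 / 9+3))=-516265339392 / 481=-1073316713.91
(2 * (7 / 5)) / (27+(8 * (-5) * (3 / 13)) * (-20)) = 0.01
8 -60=-52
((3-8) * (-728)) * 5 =18200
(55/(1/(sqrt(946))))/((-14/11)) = -605*sqrt(946)/14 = -1329.15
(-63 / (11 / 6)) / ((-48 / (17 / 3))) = 357 / 88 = 4.06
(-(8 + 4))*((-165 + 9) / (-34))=-936 / 17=-55.06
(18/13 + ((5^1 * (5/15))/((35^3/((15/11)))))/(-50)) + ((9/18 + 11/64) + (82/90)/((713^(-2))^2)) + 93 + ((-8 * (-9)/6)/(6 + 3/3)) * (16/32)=831557177482933596031/3531528000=235466681131.49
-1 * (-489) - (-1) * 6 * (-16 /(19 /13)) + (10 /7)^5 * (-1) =133278701 /319333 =417.37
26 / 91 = 2 / 7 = 0.29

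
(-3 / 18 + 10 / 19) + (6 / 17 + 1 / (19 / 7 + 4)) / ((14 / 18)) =640739 / 637602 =1.00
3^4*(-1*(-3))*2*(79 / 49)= 38394 / 49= 783.55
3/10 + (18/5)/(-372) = 9/31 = 0.29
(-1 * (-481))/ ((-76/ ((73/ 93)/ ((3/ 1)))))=-35113/ 21204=-1.66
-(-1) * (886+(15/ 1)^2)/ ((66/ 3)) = 101/ 2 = 50.50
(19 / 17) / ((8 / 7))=133 / 136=0.98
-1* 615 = -615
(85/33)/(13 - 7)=85/198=0.43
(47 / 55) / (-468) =-47 / 25740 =-0.00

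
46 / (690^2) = 1 / 10350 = 0.00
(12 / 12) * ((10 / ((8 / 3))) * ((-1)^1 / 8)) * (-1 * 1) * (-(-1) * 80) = 75 / 2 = 37.50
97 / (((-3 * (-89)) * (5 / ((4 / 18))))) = 0.02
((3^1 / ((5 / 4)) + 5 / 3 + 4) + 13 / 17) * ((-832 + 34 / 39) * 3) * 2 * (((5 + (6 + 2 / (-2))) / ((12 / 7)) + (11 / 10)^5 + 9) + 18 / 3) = -61436930607773 / 62156250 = -988427.24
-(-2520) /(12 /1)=210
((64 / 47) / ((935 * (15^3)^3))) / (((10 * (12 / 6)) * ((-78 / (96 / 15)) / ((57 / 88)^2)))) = -1444 / 22145132181884765625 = -0.00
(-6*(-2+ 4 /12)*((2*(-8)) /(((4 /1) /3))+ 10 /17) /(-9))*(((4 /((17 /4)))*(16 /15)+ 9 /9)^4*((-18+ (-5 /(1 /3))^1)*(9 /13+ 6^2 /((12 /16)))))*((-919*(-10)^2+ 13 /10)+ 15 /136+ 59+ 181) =318927011974810247476699 /10590358398750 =30114845972.77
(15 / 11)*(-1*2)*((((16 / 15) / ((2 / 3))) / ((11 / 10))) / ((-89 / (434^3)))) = 39238321920 / 10769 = 3643636.54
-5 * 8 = -40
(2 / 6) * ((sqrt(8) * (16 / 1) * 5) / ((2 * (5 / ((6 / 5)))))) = 32 * sqrt(2) / 5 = 9.05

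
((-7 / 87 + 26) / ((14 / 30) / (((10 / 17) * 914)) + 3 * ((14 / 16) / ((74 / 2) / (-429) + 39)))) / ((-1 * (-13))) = 3440750258000 / 117909255919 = 29.18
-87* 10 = -870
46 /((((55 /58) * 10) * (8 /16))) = 2668 /275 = 9.70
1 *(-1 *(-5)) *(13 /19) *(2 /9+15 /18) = 65 /18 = 3.61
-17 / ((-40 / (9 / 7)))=153 / 280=0.55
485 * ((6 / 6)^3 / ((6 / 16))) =1293.33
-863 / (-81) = 10.65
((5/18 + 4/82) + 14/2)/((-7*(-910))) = 5407/4701060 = 0.00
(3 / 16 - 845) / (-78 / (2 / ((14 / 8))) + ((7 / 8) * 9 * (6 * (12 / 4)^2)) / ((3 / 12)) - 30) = -13517 / 25644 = -0.53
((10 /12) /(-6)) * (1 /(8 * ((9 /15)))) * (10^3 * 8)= -6250 /27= -231.48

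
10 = 10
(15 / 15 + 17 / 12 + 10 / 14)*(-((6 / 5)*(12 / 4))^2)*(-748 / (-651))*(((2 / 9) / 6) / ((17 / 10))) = -23144 / 22785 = -1.02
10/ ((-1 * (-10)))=1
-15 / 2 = -7.50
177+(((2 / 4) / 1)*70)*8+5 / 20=1829 / 4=457.25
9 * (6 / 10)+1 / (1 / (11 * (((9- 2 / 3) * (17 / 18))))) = 24833 / 270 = 91.97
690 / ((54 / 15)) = 191.67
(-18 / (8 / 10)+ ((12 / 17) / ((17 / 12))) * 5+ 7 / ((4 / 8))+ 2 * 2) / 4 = -1161 / 2312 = -0.50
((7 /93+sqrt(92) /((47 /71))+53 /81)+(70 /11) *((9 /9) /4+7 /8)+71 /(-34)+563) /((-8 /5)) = -5341684615 /15025824 - 355 *sqrt(23) /188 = -364.56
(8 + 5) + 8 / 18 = 13.44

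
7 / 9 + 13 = 124 / 9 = 13.78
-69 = -69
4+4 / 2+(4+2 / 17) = 172 / 17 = 10.12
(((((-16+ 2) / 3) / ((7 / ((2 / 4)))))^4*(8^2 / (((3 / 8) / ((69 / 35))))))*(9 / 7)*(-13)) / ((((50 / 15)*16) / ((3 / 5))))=-4784 / 6125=-0.78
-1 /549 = -0.00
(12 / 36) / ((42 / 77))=11 / 18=0.61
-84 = -84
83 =83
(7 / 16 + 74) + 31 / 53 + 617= 692.02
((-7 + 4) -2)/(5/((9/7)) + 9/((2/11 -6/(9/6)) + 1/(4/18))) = -225/769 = -0.29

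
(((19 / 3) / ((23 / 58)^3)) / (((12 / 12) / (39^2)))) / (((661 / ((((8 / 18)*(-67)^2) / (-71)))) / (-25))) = 281237929304800 / 1713028431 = 164175.87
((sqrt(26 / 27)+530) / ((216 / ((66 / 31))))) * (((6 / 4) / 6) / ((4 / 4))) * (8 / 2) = 11 * sqrt(78) / 10044+2915 / 558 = 5.23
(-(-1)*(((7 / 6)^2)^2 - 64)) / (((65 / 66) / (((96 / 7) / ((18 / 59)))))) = -104544814 / 36855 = -2836.65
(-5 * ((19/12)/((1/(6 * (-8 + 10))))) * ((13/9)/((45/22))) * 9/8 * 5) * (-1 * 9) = 13585/4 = 3396.25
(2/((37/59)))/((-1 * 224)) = -59/4144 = -0.01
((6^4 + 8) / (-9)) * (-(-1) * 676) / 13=-7534.22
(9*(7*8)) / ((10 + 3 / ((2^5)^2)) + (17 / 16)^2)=516096 / 11399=45.28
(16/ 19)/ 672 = 1/ 798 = 0.00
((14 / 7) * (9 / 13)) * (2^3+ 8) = 288 / 13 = 22.15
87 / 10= 8.70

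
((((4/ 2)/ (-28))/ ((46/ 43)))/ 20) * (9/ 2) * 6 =-1161/ 12880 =-0.09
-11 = -11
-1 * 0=0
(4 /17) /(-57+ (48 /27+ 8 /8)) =-9 /2074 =-0.00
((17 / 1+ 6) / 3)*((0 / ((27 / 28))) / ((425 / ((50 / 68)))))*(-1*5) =0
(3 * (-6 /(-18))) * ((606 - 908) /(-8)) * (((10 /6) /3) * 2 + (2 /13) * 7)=9664 /117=82.60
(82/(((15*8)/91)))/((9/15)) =3731/36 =103.64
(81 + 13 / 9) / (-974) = -371 / 4383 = -0.08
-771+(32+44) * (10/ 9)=-6179/ 9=-686.56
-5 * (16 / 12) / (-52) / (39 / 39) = 5 / 39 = 0.13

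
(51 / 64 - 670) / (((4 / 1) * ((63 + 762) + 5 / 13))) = -556777 / 2746880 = -0.20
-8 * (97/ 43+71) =-25200/ 43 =-586.05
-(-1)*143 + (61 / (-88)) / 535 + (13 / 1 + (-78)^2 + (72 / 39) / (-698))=1332875388683 / 213601960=6240.00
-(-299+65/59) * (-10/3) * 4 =-703040/177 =-3971.98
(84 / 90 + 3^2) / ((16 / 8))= 149 / 30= 4.97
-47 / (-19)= 47 / 19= 2.47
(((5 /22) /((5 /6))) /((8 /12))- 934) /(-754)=20539 /16588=1.24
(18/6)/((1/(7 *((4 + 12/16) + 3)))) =651/4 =162.75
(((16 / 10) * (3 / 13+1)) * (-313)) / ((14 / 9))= -180288 / 455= -396.24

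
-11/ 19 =-0.58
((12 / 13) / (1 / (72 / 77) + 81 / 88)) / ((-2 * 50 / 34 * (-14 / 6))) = 30294 / 448175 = 0.07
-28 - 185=-213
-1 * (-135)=135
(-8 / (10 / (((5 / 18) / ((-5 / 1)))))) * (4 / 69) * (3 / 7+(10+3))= 752 / 21735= 0.03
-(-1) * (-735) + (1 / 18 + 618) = -2105 / 18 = -116.94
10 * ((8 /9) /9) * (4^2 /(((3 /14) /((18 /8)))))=165.93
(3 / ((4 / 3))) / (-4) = -9 / 16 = -0.56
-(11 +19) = -30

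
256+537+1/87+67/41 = 2834501/3567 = 794.65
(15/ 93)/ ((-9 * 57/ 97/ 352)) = -170720/ 15903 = -10.74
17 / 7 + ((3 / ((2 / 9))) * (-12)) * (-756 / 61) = 858341 / 427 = 2010.17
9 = 9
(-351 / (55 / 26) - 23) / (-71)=10391 / 3905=2.66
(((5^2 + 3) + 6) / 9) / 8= 17 / 36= 0.47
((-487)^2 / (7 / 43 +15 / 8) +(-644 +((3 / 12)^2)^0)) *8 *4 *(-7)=-18174328032 / 701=-25926288.21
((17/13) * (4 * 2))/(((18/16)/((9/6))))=544/39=13.95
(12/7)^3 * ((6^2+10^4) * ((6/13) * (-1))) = -8004096/343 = -23335.56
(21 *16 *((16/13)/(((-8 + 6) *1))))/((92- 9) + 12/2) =-2688/1157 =-2.32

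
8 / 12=2 / 3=0.67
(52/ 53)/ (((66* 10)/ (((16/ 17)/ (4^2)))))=13/ 148665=0.00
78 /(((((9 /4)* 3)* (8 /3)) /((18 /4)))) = 39 /2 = 19.50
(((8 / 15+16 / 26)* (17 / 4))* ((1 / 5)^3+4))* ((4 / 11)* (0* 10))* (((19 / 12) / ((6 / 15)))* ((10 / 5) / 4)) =0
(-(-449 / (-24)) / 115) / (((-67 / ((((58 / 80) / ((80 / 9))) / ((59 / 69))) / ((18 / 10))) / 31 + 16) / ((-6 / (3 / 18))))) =-3632859 / 15374240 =-0.24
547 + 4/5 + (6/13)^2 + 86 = 535741/845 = 634.01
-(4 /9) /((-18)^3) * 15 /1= 5 /4374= 0.00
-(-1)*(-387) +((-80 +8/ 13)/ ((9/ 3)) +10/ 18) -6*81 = -898.91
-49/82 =-0.60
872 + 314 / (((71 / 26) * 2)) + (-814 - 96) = 1384 / 71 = 19.49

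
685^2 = 469225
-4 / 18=-2 / 9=-0.22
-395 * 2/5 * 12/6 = -316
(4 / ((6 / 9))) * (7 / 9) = 14 / 3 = 4.67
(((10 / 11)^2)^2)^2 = 100000000 / 214358881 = 0.47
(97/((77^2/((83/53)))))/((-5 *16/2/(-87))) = 700437/12569480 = 0.06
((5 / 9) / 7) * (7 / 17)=0.03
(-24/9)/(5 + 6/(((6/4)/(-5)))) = 8/45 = 0.18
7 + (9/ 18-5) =5/ 2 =2.50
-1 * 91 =-91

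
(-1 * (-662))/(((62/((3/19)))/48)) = 47664/589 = 80.92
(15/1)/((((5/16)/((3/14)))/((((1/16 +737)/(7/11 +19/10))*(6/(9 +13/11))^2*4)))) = 706341735/170128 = 4151.83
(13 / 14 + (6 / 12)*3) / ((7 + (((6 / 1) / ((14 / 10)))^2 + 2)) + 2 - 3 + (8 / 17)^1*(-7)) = 2023 / 19220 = 0.11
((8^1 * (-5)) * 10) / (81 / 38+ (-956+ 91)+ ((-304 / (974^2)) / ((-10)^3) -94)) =112655275000 / 269490687691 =0.42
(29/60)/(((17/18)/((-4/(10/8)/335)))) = -696/142375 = -0.00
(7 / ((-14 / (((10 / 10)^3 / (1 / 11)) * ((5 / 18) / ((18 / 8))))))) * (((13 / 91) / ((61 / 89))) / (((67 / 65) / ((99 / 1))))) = -3499925 / 257481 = -13.59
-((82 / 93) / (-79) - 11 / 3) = 9007 / 2449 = 3.68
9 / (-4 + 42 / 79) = -711 / 274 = -2.59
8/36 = 2/9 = 0.22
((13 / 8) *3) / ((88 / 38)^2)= 14079 / 15488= 0.91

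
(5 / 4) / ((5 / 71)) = 71 / 4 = 17.75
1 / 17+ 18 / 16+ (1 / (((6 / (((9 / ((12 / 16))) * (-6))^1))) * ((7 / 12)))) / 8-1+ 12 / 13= -18125 / 12376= -1.46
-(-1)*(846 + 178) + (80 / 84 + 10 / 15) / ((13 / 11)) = 279926 / 273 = 1025.37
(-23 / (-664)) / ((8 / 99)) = 2277 / 5312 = 0.43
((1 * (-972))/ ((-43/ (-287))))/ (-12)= 23247/ 43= 540.63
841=841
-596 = -596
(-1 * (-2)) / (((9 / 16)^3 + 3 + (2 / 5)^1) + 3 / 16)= 40960 / 77117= 0.53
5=5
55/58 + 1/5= 333/290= 1.15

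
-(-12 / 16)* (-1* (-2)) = 3 / 2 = 1.50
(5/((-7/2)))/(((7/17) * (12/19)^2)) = -30685/3528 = -8.70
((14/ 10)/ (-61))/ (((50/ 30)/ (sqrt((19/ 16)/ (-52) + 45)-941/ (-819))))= -21* sqrt(486473)/ 158600-941/ 59475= -0.11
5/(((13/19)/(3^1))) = 285/13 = 21.92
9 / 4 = 2.25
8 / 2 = 4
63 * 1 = 63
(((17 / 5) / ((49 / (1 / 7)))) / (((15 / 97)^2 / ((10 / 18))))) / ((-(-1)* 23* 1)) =159953 / 15975225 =0.01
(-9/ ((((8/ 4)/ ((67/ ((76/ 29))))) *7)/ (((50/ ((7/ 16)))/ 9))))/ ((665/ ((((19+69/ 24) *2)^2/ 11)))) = -6071875/ 111188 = -54.61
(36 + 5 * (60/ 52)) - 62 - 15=-458/ 13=-35.23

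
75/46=1.63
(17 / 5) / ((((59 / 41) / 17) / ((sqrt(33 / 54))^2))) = 130339 / 5310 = 24.55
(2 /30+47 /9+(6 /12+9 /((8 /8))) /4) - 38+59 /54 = -31583 /1080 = -29.24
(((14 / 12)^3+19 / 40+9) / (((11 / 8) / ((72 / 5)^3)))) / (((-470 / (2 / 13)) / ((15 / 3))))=-165169152 / 4200625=-39.32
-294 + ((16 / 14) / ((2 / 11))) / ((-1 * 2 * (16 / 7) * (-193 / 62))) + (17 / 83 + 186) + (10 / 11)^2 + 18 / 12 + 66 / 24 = -396486909 / 3876598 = -102.28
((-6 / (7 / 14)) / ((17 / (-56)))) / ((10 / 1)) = 336 / 85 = 3.95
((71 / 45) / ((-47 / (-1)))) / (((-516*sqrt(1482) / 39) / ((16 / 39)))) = -142*sqrt(1482) / 202170735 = -0.00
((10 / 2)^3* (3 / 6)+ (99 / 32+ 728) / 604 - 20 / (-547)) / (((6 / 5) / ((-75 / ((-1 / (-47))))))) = -3959512796875 / 21144832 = -187256.76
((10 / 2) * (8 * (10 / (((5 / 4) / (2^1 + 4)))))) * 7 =13440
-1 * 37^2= -1369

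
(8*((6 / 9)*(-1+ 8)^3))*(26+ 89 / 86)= 2126600 / 43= 49455.81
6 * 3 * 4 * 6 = 432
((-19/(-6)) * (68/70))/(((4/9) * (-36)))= -323/1680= -0.19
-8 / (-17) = 8 / 17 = 0.47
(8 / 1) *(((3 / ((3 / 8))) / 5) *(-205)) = -2624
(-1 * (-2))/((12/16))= 8/3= 2.67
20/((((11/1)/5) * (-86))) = -50/473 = -0.11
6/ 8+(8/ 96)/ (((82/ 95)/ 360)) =5823/ 164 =35.51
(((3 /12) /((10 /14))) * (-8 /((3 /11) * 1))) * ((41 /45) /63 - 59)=3678928 /6075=605.58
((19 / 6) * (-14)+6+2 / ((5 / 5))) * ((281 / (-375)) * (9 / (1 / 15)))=91887 / 25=3675.48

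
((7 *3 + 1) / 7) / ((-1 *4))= -11 / 14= -0.79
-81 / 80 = -1.01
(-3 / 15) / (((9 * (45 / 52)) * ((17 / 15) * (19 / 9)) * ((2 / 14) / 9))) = -1092 / 1615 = -0.68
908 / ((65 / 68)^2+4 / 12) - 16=12318992 / 17299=712.12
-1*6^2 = -36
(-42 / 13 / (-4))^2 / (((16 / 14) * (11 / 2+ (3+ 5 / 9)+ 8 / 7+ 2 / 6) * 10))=194481 / 35882080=0.01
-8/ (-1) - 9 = -1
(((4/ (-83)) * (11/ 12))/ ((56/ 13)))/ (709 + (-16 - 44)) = -13/ 822696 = -0.00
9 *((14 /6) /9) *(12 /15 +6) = 238 /15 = 15.87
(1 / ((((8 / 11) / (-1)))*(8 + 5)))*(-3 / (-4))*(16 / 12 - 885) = 29161 / 416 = 70.10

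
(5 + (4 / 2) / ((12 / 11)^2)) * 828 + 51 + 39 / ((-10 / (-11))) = 28127 / 5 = 5625.40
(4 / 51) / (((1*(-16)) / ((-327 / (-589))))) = -109 / 40052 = -0.00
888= 888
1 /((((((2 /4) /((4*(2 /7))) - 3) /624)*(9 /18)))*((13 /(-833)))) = 1279488 /41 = 31207.02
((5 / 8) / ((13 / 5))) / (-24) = -25 / 2496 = -0.01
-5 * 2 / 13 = -10 / 13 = -0.77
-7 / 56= -1 / 8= -0.12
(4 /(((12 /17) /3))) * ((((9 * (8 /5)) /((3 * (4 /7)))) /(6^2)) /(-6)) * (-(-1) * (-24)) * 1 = 238 /15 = 15.87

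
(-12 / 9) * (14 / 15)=-56 / 45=-1.24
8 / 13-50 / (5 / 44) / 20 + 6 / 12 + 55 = 887 / 26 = 34.12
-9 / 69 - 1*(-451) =10370 / 23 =450.87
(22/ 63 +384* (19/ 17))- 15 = 443957/ 1071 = 414.53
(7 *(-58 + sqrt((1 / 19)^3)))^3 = -459027770026 / 6859 + 23742812947 *sqrt(19) / 2476099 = -66881628.10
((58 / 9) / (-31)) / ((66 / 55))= -0.17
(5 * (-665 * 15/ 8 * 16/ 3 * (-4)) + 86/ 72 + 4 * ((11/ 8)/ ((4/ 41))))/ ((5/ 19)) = 505618.76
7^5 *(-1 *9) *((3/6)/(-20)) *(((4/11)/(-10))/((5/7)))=-1058841/5500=-192.52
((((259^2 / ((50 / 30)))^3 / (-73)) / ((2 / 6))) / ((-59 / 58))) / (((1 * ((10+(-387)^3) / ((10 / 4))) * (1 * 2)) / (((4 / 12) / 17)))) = -236352579546981303 / 212190832943350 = -1113.87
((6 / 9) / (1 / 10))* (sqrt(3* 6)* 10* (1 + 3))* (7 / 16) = 350* sqrt(2) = 494.97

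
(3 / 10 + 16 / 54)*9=161 / 30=5.37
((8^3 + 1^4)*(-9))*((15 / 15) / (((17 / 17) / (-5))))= 23085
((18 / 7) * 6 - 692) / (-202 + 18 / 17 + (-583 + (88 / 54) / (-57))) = 123907968 / 143577007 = 0.86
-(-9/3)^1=3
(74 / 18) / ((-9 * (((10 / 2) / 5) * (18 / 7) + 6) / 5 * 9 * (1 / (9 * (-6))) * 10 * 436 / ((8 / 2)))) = 259 / 176580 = 0.00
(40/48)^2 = 25/36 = 0.69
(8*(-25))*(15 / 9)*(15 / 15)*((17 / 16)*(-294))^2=-260208375 / 8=-32526046.88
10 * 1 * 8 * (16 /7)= 1280 /7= 182.86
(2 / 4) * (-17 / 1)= -17 / 2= -8.50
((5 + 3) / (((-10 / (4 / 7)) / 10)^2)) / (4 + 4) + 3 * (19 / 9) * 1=979 / 147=6.66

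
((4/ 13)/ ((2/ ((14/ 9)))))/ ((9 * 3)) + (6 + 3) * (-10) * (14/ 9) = -442232/ 3159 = -139.99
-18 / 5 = -3.60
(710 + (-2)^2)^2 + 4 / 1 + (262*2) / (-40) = 5097869 / 10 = 509786.90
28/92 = 7/23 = 0.30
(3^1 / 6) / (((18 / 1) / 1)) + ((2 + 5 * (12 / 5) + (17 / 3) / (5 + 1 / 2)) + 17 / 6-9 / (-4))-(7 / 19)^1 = 37193 / 1881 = 19.77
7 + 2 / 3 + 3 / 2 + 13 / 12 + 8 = 18.25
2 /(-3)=-2 /3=-0.67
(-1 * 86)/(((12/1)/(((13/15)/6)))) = -559/540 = -1.04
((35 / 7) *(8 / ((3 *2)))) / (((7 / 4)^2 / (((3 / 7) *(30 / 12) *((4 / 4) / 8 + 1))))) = 900 / 343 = 2.62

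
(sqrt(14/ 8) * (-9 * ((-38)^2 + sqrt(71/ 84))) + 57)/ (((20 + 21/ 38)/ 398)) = -332031.60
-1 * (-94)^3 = 830584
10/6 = 1.67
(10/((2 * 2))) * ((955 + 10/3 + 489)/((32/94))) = 510185/48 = 10628.85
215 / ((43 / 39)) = 195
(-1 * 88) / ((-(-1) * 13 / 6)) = -40.62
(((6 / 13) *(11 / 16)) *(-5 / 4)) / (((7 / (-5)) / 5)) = 4125 / 2912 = 1.42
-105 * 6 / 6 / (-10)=21 / 2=10.50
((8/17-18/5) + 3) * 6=-66/85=-0.78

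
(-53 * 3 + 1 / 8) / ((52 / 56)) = -8897 / 52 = -171.10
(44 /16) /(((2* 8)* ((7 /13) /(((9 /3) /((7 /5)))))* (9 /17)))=12155 /9408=1.29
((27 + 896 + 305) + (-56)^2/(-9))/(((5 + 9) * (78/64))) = 51.55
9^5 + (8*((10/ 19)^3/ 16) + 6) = 405058745/ 6859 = 59055.07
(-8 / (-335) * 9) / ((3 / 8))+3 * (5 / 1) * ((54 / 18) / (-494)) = 79773 / 165490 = 0.48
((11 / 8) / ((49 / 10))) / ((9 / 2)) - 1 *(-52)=45919 / 882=52.06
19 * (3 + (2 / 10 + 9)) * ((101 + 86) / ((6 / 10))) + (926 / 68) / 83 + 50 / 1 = 612045215 / 8466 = 72294.50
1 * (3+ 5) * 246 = 1968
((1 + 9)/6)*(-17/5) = -17/3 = -5.67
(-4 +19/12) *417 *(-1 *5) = 20155/4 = 5038.75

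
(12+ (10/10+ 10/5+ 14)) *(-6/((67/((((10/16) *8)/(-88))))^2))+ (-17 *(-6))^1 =1772901441/17381408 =102.00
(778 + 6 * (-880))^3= -91246554008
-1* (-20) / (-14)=-10 / 7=-1.43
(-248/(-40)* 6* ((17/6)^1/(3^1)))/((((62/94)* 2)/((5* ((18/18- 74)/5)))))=-58327/30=-1944.23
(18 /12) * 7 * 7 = 147 /2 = 73.50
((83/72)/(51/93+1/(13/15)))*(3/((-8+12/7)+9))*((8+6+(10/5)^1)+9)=18.71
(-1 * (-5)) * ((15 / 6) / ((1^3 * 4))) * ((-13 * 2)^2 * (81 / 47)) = 342225 / 94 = 3640.69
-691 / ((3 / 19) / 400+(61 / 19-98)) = 5251600 / 720397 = 7.29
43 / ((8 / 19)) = 817 / 8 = 102.12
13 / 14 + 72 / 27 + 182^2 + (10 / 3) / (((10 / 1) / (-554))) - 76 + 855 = 472107 / 14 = 33721.93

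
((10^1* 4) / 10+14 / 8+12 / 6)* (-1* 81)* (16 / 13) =-10044 / 13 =-772.62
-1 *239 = -239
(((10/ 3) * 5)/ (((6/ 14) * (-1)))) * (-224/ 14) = 5600/ 9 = 622.22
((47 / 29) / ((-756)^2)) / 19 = 47 / 314916336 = 0.00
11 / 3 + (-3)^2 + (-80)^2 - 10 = 19208 / 3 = 6402.67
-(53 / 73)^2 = -0.53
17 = 17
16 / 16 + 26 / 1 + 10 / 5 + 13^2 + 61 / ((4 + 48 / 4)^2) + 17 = 55101 / 256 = 215.24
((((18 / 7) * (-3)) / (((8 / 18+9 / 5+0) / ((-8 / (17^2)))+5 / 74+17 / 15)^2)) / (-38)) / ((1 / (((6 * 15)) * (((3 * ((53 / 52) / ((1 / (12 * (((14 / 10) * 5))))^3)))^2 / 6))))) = 5697907770455398987776000 / 3635139757004899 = 1567452189.28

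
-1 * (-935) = 935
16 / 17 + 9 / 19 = 457 / 323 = 1.41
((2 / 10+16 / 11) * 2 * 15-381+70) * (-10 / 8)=14375 / 44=326.70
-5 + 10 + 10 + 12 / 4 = 18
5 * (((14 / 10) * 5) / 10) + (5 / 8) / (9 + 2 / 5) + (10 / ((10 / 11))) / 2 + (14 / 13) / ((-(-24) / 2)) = 134267 / 14664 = 9.16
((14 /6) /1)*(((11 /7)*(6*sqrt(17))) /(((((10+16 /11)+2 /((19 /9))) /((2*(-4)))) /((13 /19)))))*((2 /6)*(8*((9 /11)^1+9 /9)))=-11440*sqrt(17) /243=-194.11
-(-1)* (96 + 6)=102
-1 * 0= 0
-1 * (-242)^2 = -58564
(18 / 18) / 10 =1 / 10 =0.10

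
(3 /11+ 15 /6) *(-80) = -2440 /11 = -221.82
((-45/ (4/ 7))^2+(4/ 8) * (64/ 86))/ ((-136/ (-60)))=2736.15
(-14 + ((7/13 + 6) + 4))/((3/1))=-15/13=-1.15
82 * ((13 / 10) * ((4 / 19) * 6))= 12792 / 95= 134.65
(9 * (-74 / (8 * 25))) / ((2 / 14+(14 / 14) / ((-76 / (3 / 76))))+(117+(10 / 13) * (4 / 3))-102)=-131272596 / 637361125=-0.21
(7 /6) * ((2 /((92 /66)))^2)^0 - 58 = -341 /6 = -56.83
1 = 1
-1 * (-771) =771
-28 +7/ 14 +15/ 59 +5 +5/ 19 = -49285/ 2242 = -21.98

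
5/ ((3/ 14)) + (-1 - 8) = 43/ 3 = 14.33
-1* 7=-7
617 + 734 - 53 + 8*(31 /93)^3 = 35054 /27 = 1298.30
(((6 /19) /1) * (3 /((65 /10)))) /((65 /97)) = 3492 /16055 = 0.22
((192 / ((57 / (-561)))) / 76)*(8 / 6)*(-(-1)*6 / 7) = -71808 / 2527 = -28.42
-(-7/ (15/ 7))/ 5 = 49/ 75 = 0.65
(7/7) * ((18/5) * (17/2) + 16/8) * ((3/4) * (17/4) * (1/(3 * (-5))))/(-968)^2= -0.00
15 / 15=1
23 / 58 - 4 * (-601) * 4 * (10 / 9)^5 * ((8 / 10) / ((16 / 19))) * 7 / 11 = 9845.29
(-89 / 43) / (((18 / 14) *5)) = -623 / 1935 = -0.32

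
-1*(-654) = 654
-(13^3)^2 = -4826809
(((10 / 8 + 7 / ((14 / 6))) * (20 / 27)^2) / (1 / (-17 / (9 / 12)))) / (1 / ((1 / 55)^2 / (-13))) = 4624 / 3440151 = 0.00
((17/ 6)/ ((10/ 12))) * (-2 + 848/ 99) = 2210/ 99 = 22.32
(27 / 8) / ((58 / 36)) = 243 / 116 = 2.09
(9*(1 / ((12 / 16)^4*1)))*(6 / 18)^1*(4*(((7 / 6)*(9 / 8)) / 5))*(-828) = -41216 / 5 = -8243.20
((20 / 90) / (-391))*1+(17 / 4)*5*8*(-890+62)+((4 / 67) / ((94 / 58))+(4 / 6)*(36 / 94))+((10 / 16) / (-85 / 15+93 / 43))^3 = -140759.71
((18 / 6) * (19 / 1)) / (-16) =-57 / 16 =-3.56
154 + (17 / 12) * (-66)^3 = -407132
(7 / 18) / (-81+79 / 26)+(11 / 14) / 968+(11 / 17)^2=2692392355 / 6495383664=0.41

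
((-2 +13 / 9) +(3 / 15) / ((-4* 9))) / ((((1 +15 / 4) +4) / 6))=-202 / 525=-0.38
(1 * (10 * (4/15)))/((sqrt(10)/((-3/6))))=-2 * sqrt(10)/15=-0.42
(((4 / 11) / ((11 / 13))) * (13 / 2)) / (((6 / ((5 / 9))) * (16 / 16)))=845 / 3267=0.26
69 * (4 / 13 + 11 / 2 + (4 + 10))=1366.73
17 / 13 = 1.31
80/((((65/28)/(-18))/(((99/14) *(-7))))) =399168/13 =30705.23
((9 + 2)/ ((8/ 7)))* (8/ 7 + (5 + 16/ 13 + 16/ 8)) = 9383/ 104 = 90.22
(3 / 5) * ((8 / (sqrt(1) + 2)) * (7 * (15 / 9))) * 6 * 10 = 1120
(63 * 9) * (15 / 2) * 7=59535 / 2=29767.50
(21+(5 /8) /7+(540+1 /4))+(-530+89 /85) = 154159 /4760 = 32.39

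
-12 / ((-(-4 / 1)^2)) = 3 / 4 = 0.75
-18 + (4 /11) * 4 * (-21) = -534 /11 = -48.55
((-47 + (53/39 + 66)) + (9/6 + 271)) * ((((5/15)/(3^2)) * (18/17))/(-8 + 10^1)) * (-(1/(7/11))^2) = -2764003/194922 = -14.18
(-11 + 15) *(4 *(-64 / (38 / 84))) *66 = -2838528 / 19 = -149396.21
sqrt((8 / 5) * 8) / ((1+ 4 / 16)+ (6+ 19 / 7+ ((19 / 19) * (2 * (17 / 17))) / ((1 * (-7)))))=224 * sqrt(5) / 1355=0.37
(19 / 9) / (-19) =-1 / 9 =-0.11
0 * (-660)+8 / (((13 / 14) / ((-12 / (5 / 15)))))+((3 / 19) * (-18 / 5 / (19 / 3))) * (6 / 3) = -7281972 / 23465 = -310.33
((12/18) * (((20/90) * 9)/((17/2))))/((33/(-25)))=-200/1683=-0.12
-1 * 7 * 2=-14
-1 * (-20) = 20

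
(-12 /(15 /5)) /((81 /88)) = -352 /81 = -4.35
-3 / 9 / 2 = -1 / 6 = -0.17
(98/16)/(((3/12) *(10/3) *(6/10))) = 49/4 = 12.25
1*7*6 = 42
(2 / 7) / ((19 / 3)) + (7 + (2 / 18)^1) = 8566 / 1197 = 7.16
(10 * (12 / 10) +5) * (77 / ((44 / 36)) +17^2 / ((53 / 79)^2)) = 33670472 / 2809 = 11986.64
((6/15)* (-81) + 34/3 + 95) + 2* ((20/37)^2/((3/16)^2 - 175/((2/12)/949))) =43031644446579/582033067465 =73.93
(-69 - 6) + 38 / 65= -4837 / 65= -74.42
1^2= 1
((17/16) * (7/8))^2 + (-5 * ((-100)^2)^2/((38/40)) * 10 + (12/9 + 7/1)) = -4915199991410423/933888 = -5263157885.54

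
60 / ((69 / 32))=640 / 23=27.83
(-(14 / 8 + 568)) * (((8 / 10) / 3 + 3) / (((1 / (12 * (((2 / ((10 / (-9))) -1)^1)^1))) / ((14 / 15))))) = 21887516 / 375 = 58366.71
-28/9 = -3.11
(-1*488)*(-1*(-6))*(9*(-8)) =210816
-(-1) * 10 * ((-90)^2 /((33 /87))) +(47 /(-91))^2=19452093299 /91091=213545.72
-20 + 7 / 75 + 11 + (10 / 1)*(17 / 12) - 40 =-1737 / 50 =-34.74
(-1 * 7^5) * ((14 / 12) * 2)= -117649 / 3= -39216.33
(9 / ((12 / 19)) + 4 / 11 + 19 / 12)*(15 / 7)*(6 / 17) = 16035 / 1309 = 12.25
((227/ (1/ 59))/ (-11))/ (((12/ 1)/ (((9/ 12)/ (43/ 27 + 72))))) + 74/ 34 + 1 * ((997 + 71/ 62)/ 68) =2915791557/ 184298224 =15.82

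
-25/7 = -3.57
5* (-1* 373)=-1865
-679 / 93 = -7.30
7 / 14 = 1 / 2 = 0.50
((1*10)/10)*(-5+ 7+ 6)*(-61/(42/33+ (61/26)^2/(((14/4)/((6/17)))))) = -107955848/404347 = -266.99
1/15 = 0.07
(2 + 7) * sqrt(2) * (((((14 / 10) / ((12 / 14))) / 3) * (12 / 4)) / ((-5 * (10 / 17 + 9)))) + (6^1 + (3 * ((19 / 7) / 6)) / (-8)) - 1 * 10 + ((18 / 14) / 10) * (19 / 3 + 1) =-1807 / 560 - 2499 * sqrt(2) / 8150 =-3.66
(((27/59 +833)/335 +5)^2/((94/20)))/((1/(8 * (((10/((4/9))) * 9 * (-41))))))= -792364.37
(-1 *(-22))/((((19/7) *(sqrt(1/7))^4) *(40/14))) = 26411/190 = 139.01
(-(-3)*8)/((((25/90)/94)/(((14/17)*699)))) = 397389888/85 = 4675175.15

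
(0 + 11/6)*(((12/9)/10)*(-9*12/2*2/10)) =-66/25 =-2.64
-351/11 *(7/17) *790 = -1941030/187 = -10379.84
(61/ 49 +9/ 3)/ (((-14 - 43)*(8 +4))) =-52/ 8379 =-0.01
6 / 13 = 0.46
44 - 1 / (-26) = 1145 / 26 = 44.04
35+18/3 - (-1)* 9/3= 44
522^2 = 272484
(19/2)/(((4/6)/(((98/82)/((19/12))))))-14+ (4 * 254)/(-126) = -29207/2583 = -11.31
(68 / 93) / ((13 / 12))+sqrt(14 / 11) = 1.80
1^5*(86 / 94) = 43 / 47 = 0.91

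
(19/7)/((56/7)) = 19/56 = 0.34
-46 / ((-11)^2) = -46 / 121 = -0.38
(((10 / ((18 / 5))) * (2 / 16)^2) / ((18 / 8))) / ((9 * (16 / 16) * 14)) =25 / 163296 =0.00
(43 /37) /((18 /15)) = 215 /222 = 0.97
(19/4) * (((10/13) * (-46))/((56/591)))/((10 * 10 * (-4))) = 258267/58240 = 4.43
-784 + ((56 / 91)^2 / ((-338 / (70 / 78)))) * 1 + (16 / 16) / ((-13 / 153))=-886391755 / 1113879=-795.77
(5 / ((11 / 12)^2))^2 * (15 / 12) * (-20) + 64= -12022976 / 14641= -821.19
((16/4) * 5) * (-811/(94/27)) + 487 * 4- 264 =-139822/47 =-2974.94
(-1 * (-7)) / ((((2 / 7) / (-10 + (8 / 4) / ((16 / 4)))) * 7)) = -133 / 4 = -33.25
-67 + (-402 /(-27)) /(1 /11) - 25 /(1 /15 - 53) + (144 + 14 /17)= 29407585 /121482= 242.07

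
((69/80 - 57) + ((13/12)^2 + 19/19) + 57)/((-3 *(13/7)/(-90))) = 7651/156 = 49.04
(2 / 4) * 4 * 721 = 1442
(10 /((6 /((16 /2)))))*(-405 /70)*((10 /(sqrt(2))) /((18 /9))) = -1350*sqrt(2) /7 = -272.74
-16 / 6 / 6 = -4 / 9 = -0.44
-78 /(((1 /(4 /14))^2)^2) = -1248 /2401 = -0.52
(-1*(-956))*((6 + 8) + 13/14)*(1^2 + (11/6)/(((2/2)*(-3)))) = 49951/9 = 5550.11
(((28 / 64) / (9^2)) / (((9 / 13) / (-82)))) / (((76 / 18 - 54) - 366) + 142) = 533 / 228096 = 0.00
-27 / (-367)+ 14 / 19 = 5651 / 6973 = 0.81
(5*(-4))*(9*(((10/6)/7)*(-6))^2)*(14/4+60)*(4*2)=-9144000/49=-186612.24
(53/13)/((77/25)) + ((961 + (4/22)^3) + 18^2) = 155801538/121121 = 1286.33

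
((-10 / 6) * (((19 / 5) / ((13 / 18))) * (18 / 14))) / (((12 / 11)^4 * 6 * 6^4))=-0.00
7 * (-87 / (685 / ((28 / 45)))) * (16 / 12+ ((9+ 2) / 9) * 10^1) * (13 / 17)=-9014824 / 1572075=-5.73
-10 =-10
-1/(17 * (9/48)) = -16/51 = -0.31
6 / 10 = 3 / 5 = 0.60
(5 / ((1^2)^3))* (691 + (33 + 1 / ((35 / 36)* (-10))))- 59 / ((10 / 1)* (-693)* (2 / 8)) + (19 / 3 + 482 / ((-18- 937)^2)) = 2291660326331 / 632033325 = 3625.85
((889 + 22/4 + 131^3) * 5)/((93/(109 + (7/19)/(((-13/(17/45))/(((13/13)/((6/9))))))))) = 13177596.89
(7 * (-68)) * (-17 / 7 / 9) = 1156 / 9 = 128.44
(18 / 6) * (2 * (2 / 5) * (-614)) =-7368 / 5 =-1473.60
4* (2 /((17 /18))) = 144 /17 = 8.47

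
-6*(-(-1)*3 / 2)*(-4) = 36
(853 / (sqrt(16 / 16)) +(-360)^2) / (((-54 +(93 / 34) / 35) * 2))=-77619535 / 64167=-1209.65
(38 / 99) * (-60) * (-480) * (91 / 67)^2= 1006969600 / 49379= 20392.67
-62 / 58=-31 / 29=-1.07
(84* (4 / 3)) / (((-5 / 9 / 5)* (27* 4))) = -28 / 3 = -9.33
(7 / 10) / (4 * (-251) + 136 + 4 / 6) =-0.00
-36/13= -2.77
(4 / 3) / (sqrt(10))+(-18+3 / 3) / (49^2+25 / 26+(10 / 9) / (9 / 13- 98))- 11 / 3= -1567222063 / 426600753+2 * sqrt(10) / 15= -3.25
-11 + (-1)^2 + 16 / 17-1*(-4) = -86 / 17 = -5.06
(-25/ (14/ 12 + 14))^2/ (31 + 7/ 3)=675/ 8281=0.08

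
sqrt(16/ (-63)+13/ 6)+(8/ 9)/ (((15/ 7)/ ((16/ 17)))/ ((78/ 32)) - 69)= -364/ 27873+sqrt(3374)/ 42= 1.37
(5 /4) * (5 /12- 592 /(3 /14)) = -55245 /16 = -3452.81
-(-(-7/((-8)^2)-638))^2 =-1667823921/4096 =-407183.57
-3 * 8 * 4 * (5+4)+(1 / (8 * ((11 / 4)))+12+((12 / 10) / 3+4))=-847.55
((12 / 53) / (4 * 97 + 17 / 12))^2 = 20736 / 61339933561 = 0.00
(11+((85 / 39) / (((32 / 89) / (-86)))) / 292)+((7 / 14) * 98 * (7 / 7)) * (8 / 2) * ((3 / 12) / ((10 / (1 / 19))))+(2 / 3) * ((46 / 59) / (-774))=3743625768703 / 395233750080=9.47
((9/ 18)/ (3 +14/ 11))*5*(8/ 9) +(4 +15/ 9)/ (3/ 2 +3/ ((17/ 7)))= 33986/ 13113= 2.59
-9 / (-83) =9 / 83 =0.11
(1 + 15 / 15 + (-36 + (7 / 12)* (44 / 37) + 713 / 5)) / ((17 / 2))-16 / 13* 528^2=-42083655532 / 122655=-343105.91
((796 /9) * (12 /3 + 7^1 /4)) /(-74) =-4577 /666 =-6.87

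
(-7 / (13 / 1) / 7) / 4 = -1 / 52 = -0.02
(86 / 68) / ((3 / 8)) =172 / 51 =3.37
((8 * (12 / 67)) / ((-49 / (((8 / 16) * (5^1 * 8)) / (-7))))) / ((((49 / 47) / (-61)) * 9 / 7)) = -1834880 / 482601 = -3.80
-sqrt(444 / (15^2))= -2 * sqrt(111) / 15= -1.40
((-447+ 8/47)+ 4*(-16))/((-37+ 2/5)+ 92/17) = 2040765/124597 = 16.38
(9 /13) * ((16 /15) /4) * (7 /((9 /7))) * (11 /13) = 2156 /2535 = 0.85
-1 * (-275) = 275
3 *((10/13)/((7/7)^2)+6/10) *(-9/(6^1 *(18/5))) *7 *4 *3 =-1869/13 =-143.77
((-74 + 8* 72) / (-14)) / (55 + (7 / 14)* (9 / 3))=-502 / 791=-0.63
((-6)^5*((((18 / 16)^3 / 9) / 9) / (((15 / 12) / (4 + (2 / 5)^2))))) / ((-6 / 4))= 37908 / 125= 303.26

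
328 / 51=6.43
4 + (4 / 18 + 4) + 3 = 101 / 9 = 11.22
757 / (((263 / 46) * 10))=17411 / 1315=13.24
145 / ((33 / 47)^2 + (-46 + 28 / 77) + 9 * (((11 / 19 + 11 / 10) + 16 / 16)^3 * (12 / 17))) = 102708440766250 / 54541214342467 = 1.88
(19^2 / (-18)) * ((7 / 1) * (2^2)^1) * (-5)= 25270 / 9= 2807.78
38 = 38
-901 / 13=-69.31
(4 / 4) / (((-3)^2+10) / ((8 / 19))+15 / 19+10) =152 / 8499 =0.02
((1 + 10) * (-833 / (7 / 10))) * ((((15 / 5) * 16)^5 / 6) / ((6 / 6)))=-555897323520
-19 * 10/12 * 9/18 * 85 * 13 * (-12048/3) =105394900/3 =35131633.33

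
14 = 14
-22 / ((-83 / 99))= 2178 / 83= 26.24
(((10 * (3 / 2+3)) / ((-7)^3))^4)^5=1159445329576199417209625244140625 / 508021860739623365322188197652216501772434524836001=0.00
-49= -49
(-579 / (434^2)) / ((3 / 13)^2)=-32617 / 565068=-0.06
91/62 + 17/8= 891/248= 3.59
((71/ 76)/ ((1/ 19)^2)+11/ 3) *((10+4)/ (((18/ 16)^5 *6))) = 234594304/ 531441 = 441.43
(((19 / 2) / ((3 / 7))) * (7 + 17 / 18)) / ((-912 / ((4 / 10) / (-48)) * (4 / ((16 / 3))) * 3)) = 1001 / 1399680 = 0.00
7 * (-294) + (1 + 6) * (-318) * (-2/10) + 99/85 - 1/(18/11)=-2466737/1530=-1612.25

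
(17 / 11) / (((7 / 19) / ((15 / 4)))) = 4845 / 308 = 15.73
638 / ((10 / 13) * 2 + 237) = 8294 / 3101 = 2.67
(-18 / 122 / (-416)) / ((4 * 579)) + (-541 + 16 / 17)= -179858287181 / 333034624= -540.06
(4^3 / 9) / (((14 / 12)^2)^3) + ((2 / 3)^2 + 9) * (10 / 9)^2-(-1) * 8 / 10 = 6552470504 / 428830605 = 15.28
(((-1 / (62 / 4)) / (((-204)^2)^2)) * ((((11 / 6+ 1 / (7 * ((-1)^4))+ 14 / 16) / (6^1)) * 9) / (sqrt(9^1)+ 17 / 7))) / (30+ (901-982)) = 479 / 832388599148544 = 0.00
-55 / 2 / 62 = -55 / 124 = -0.44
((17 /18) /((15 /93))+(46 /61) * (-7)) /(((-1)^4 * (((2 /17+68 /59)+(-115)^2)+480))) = 3176501 /75473165610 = 0.00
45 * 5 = 225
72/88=9/11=0.82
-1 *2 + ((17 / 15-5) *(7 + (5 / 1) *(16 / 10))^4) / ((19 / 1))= -195788 / 19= -10304.63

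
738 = 738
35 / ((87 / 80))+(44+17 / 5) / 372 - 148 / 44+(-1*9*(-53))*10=2847407623 / 593340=4798.95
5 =5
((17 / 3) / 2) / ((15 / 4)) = 34 / 45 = 0.76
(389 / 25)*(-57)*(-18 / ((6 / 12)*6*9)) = 14782 / 25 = 591.28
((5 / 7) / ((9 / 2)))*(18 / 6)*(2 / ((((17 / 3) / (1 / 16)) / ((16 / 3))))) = 20 / 357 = 0.06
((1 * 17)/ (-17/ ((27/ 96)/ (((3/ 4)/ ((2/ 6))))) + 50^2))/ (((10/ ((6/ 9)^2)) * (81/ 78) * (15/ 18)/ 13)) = 5746/ 1196775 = 0.00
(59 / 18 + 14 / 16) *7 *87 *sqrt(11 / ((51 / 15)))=60697 *sqrt(935) / 408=4548.97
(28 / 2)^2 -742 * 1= -546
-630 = -630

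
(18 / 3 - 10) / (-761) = 4 / 761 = 0.01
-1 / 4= -0.25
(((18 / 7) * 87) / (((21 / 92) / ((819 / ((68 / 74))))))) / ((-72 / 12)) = -17324658 / 119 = -145585.36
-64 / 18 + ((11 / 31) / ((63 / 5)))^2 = -13558607 / 3814209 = -3.55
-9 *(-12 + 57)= -405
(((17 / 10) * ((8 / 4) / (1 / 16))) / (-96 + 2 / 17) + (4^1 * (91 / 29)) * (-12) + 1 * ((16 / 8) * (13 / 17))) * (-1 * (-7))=-2104623262 / 2008975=-1047.61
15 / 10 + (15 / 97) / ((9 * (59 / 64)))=52147 / 34338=1.52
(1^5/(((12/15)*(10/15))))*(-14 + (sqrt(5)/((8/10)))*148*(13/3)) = -105/4 + 12025*sqrt(5)/8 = 3334.84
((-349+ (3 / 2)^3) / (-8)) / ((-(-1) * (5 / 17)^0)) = 2765 / 64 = 43.20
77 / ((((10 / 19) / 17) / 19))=472549 / 10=47254.90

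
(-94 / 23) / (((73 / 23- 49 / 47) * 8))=-2209 / 9216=-0.24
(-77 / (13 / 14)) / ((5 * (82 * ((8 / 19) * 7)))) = -1463 / 21320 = -0.07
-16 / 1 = -16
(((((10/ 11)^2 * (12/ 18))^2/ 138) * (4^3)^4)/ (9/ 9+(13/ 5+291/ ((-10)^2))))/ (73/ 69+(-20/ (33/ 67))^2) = 33554432000000/ 9765705382587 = 3.44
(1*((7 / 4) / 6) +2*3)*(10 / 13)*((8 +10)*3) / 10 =1359 / 52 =26.13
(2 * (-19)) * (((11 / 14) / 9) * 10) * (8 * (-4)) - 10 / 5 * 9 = 65746 / 63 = 1043.59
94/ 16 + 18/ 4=83/ 8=10.38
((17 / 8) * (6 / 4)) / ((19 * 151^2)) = 51 / 6931504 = 0.00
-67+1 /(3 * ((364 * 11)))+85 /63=-2365789 /36036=-65.65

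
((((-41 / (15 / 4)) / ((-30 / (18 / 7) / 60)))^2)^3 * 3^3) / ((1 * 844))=392151912522618765312 / 387874046875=1011029007.18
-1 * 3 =-3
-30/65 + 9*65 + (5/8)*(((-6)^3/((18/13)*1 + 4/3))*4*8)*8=-12130.93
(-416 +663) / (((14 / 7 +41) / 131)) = 752.49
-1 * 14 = -14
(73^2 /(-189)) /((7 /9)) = -5329 /147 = -36.25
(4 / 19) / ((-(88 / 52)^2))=-169 / 2299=-0.07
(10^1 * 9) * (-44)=-3960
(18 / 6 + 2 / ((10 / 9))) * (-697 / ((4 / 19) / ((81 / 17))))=-378594 / 5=-75718.80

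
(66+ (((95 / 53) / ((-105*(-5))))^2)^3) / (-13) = -150796615840764066352087 / 29702363726211103265625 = -5.08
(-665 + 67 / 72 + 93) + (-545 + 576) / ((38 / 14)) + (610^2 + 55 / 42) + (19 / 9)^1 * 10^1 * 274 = 1204424929 / 3192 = 377326.11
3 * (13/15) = 13/5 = 2.60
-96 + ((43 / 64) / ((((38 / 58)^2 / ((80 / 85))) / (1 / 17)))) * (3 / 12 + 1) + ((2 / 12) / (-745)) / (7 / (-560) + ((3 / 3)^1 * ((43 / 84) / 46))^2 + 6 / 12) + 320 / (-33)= -31548123210025395869 / 298781983502063952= -105.59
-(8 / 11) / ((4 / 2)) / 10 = -2 / 55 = -0.04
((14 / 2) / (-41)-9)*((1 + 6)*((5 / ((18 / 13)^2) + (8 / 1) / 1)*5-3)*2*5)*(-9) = 106681540 / 369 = 289109.86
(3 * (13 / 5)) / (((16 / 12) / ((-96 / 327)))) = -936 / 545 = -1.72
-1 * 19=-19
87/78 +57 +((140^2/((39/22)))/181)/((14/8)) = 101021/1086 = 93.02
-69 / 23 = -3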